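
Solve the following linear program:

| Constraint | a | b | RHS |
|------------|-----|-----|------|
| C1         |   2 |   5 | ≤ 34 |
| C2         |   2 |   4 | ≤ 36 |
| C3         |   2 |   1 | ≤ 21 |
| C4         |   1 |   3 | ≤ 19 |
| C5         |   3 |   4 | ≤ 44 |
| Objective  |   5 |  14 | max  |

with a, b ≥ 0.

Evaluate the objective at each vertex of the feasible region:
  z(0, 0) = 0
  z(10.5, 0) = 52.5
  z(8.875, 3.25) = 89.88
  z(7, 4) = 91  ←
  z(0, 6.333) = 88.67
The maximum is at a = 7, b = 4.

a = 7, b = 4, z = 91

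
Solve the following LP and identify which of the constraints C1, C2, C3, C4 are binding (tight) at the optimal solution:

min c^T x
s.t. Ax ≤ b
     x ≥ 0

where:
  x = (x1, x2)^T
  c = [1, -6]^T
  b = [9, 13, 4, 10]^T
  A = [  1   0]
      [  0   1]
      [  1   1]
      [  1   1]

At x1 = 0, x2 = 4, compute slack b - a·x for each constraint:
  C1: 9 − 0 = 9  (slack)
  C2: 13 − 4 = 9  (slack)
  C3: 4 − 4 = 0  (binding)
  C4: 10 − 4 = 6  (slack)

Optimal: x1 = 0, x2 = 4
Binding: C3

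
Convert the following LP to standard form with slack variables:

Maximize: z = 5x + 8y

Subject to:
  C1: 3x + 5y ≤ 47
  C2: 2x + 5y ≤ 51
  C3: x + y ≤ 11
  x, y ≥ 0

max z = 5x + 8y

s.t.
  3x + 5y + s1 = 47
  2x + 5y + s2 = 51
  x + y + s3 = 11
  x, y, s1, s2, s3 ≥ 0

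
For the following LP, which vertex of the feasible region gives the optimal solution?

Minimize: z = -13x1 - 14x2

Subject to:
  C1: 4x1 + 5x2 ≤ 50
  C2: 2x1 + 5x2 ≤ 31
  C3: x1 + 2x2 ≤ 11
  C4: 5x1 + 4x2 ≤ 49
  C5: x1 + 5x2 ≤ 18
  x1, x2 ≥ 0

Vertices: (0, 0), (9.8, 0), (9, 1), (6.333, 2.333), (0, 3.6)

Evaluate the objective at each vertex of the feasible region:
  z(0, 0) = 0
  z(9.8, 0) = -127.4
  z(9, 1) = -131  ←
  z(6.333, 2.333) = -115
  z(0, 3.6) = -50.4
The minimum is at x1 = 9, x2 = 1.

(9, 1)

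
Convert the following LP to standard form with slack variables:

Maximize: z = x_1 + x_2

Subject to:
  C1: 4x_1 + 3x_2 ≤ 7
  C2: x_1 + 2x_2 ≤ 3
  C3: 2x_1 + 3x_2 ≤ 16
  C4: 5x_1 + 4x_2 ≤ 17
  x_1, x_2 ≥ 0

max z = x_1 + x_2

s.t.
  4x_1 + 3x_2 + s1 = 7
  x_1 + 2x_2 + s2 = 3
  2x_1 + 3x_2 + s3 = 16
  5x_1 + 4x_2 + s4 = 17
  x_1, x_2, s1, s2, s3, s4 ≥ 0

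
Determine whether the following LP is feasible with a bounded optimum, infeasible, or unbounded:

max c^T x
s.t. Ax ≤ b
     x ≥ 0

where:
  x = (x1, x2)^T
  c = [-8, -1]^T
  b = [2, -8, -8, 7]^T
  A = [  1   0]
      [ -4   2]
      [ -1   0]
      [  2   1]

Infeasible (no feasible solution exists)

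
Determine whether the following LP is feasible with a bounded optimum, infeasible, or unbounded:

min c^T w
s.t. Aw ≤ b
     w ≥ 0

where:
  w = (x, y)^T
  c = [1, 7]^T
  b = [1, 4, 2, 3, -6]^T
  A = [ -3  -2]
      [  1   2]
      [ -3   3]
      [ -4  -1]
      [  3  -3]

Infeasible (no feasible solution exists)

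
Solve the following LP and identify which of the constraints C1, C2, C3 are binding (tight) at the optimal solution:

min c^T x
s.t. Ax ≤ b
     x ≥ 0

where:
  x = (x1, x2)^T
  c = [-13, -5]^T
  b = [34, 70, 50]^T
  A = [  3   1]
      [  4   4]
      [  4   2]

At x1 = 9, x2 = 7, compute slack b - a·x for each constraint:
  C1: 34 − 34 = 0  (binding)
  C2: 70 − 64 = 6  (slack)
  C3: 50 − 50 = 0  (binding)

Optimal: x1 = 9, x2 = 7
Binding: C1, C3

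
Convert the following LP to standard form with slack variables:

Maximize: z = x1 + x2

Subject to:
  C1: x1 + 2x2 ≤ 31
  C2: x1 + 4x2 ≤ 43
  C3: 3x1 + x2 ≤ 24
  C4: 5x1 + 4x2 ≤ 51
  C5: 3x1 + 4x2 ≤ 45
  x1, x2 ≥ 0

max z = x1 + x2

s.t.
  x1 + 2x2 + s1 = 31
  x1 + 4x2 + s2 = 43
  3x1 + x2 + s3 = 24
  5x1 + 4x2 + s4 = 51
  3x1 + 4x2 + s5 = 45
  x1, x2, s1, s2, s3, s4, s5 ≥ 0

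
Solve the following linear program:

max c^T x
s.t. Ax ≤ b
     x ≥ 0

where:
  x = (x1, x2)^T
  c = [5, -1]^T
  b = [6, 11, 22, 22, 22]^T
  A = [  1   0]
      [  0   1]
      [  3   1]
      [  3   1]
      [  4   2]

Evaluate the objective at each vertex of the feasible region:
  z(0, 0) = 0
  z(5.5, 0) = 27.5  ←
  z(0, 11) = -11
The maximum is at x1 = 5.5, x2 = 0.

x1 = 5.5, x2 = 0, z = 27.5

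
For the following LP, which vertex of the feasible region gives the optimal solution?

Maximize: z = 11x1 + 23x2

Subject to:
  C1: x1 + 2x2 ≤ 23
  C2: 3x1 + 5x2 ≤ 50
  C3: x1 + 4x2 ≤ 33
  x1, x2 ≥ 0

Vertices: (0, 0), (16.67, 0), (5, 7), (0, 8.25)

Evaluate the objective at each vertex of the feasible region:
  z(0, 0) = 0
  z(16.67, 0) = 183.3
  z(5, 7) = 216  ←
  z(0, 8.25) = 189.8
The maximum is at x1 = 5, x2 = 7.

(5, 7)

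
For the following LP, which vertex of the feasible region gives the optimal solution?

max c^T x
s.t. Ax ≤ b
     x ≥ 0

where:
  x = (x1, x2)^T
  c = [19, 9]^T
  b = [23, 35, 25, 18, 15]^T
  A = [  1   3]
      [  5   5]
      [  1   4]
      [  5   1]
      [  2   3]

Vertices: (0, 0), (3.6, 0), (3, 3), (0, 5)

Evaluate the objective at each vertex of the feasible region:
  z(0, 0) = 0
  z(3.6, 0) = 68.4
  z(3, 3) = 84  ←
  z(0, 5) = 45
The maximum is at x1 = 3, x2 = 3.

(3, 3)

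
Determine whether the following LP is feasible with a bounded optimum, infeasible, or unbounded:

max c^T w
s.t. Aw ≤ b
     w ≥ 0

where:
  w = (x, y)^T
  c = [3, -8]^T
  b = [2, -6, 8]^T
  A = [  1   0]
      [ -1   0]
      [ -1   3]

Infeasible (no feasible solution exists)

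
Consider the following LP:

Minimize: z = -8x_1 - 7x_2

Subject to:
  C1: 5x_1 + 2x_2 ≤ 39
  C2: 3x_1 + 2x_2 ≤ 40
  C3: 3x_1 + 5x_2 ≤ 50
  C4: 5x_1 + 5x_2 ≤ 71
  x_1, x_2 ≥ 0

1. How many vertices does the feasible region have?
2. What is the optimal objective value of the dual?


1. 4
2. -89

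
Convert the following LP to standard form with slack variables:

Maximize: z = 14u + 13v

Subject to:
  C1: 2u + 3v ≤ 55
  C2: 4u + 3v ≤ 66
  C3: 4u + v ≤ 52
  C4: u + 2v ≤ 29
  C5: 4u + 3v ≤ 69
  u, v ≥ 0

max z = 14u + 13v

s.t.
  2u + 3v + s1 = 55
  4u + 3v + s2 = 66
  4u + v + s3 = 52
  u + 2v + s4 = 29
  4u + 3v + s5 = 69
  u, v, s1, s2, s3, s4, s5 ≥ 0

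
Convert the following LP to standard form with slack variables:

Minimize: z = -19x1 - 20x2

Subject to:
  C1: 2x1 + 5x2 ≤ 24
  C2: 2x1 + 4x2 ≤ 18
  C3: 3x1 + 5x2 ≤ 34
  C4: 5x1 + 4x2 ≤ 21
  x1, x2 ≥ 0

min z = -19x1 - 20x2

s.t.
  2x1 + 5x2 + s1 = 24
  2x1 + 4x2 + s2 = 18
  3x1 + 5x2 + s3 = 34
  5x1 + 4x2 + s4 = 21
  x1, x2, s1, s2, s3, s4 ≥ 0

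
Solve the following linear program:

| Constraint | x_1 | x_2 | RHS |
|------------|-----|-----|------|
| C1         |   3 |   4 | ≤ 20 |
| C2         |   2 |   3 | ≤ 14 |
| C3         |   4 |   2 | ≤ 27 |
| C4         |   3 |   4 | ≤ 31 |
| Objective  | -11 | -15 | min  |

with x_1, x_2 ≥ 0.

Evaluate the objective at each vertex of the feasible region:
  z(0, 0) = 0
  z(6.667, 0) = -73.33
  z(4, 2) = -74  ←
  z(0, 4.667) = -70
The minimum is at x_1 = 4, x_2 = 2.

x_1 = 4, x_2 = 2, z = -74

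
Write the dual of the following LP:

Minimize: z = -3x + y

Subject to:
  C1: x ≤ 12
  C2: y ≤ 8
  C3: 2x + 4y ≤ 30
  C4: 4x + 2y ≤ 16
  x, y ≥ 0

Primal min cᵀx s.t. Ax ≤ b, x ≥ 0  →  Dual max −bᵀy s.t. Aᵀy ≥ −c, y ≥ 0.

Maximize: z = -12y1 - 8y2 - 30y3 - 16y4

Subject to:
  y1 + 2y3 + 4y4 ≥ 3
  y2 + 4y3 + 2y4 ≥ -1
  y1, y2, y3, y4 ≥ 0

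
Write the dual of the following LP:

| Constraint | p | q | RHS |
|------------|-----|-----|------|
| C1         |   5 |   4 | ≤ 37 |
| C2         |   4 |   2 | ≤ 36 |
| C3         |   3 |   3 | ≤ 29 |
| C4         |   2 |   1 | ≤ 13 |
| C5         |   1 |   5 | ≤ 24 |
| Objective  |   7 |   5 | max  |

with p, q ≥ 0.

Primal max cᵀx s.t. Ax ≤ b, x ≥ 0  →  Dual min bᵀy s.t. Aᵀy ≥ c, y ≥ 0.

Minimize: z = 37y1 + 36y2 + 29y3 + 13y4 + 24y5

Subject to:
  5y1 + 4y2 + 3y3 + 2y4 + y5 ≥ 7
  4y1 + 2y2 + 3y3 + y4 + 5y5 ≥ 5
  y1, y2, y3, y4, y5 ≥ 0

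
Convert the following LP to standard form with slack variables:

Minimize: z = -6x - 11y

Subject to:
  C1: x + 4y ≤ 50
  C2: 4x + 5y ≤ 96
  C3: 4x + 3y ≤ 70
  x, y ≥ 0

min z = -6x - 11y

s.t.
  x + 4y + s1 = 50
  4x + 5y + s2 = 96
  4x + 3y + s3 = 70
  x, y, s1, s2, s3 ≥ 0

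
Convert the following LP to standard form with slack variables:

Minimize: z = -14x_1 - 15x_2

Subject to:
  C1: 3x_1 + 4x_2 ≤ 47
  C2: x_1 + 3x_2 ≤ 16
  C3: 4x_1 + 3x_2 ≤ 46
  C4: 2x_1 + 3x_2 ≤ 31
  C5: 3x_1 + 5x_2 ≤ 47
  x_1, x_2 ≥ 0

min z = -14x_1 - 15x_2

s.t.
  3x_1 + 4x_2 + s1 = 47
  x_1 + 3x_2 + s2 = 16
  4x_1 + 3x_2 + s3 = 46
  2x_1 + 3x_2 + s4 = 31
  3x_1 + 5x_2 + s5 = 47
  x_1, x_2, s1, s2, s3, s4, s5 ≥ 0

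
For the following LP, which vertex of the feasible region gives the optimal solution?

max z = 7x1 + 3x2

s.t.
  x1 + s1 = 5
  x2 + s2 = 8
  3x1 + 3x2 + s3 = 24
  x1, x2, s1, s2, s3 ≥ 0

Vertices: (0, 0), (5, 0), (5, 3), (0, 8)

Evaluate the objective at each vertex of the feasible region:
  z(0, 0) = 0
  z(5, 0) = 35
  z(5, 3) = 44  ←
  z(0, 8) = 24
The maximum is at x1 = 5, x2 = 3.

(5, 3)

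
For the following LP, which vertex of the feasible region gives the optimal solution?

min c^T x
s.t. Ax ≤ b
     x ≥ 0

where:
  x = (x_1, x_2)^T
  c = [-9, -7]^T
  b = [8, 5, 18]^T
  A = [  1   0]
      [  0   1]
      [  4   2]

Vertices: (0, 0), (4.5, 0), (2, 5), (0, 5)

Evaluate the objective at each vertex of the feasible region:
  z(0, 0) = 0
  z(4.5, 0) = -40.5
  z(2, 5) = -53  ←
  z(0, 5) = -35
The minimum is at x_1 = 2, x_2 = 5.

(2, 5)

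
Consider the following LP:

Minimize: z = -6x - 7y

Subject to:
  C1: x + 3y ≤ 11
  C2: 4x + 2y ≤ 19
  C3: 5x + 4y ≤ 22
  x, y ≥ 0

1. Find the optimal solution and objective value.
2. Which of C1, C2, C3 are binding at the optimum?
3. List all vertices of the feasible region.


1. x = 2, y = 3, z = -33
2. C1, C3
3. (0, 0), (4.4, 0), (2, 3), (0, 3.667)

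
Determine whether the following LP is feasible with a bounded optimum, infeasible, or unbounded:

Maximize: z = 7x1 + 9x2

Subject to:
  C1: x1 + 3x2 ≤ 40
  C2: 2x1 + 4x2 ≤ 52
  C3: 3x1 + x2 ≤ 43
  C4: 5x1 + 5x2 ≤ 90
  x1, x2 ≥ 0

Feasible with a bounded optimal solution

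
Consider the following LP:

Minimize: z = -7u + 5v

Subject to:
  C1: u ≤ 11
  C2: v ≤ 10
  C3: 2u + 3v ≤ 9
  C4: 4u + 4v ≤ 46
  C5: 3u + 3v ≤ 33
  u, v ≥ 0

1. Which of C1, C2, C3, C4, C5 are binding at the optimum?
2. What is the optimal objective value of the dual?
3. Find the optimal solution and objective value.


1. C3
2. -31.5
3. u = 4.5, v = 0, z = -31.5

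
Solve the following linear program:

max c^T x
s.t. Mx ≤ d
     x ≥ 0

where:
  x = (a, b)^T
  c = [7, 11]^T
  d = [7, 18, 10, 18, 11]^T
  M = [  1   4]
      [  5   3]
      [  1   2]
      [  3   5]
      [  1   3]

Evaluate the objective at each vertex of the feasible region:
  z(0, 0) = 0
  z(3.6, 0) = 25.2
  z(3, 1) = 32  ←
  z(0, 1.75) = 19.25
The maximum is at a = 3, b = 1.

a = 3, b = 1, z = 32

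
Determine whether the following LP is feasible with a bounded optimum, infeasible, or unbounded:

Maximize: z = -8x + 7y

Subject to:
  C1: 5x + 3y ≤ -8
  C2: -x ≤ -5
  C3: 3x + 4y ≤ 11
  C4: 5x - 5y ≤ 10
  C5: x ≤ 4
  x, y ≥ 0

Infeasible (no feasible solution exists)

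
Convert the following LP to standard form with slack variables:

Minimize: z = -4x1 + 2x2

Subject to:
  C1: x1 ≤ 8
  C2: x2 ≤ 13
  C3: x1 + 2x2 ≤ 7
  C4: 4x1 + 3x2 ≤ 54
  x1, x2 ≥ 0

min z = -4x1 + 2x2

s.t.
  x1 + s1 = 8
  x2 + s2 = 13
  x1 + 2x2 + s3 = 7
  4x1 + 3x2 + s4 = 54
  x1, x2, s1, s2, s3, s4 ≥ 0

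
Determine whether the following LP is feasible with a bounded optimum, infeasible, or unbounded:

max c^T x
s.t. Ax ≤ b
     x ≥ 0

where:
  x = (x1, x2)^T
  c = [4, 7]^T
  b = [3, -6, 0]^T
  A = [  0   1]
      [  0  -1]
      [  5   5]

Infeasible (no feasible solution exists)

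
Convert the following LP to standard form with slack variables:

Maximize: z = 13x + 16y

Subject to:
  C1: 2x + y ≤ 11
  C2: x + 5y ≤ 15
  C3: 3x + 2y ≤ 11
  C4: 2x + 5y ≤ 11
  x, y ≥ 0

max z = 13x + 16y

s.t.
  2x + y + s1 = 11
  x + 5y + s2 = 15
  3x + 2y + s3 = 11
  2x + 5y + s4 = 11
  x, y, s1, s2, s3, s4 ≥ 0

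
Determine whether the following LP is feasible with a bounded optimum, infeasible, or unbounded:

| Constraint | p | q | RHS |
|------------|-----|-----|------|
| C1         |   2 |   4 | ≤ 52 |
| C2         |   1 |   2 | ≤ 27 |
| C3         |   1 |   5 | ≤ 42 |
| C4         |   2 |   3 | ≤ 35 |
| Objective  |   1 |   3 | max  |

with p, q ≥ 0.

Feasible with a bounded optimal solution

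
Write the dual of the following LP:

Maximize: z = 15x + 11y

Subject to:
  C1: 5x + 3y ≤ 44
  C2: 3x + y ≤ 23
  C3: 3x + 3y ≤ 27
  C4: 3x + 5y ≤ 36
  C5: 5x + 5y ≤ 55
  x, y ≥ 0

Primal max cᵀx s.t. Ax ≤ b, x ≥ 0  →  Dual min bᵀy s.t. Aᵀy ≥ c, y ≥ 0.

Minimize: z = 44y1 + 23y2 + 27y3 + 36y4 + 55y5

Subject to:
  5y1 + 3y2 + 3y3 + 3y4 + 5y5 ≥ 15
  3y1 + y2 + 3y3 + 5y4 + 5y5 ≥ 11
  y1, y2, y3, y4, y5 ≥ 0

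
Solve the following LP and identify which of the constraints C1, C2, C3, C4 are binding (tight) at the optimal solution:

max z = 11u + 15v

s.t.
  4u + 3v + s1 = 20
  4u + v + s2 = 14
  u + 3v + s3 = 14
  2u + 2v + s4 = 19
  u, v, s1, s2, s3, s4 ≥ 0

At u = 2, v = 4, compute slack b - a·x for each constraint:
  C1: 20 − 20 = 0  (binding)
  C2: 14 − 12 = 2  (slack)
  C3: 14 − 14 = 0  (binding)
  C4: 19 − 12 = 7  (slack)

Optimal: u = 2, v = 4
Binding: C1, C3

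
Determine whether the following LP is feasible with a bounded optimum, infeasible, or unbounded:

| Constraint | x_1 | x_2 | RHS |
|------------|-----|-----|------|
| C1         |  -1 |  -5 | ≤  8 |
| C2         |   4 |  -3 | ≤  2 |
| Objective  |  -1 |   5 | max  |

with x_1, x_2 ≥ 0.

Unbounded (objective can increase without bound)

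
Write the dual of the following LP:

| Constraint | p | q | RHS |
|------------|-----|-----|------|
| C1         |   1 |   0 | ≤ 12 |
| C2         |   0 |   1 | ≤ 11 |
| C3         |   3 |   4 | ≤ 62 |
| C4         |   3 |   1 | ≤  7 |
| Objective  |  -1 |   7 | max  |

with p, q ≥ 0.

Primal max cᵀx s.t. Ax ≤ b, x ≥ 0  →  Dual min bᵀy s.t. Aᵀy ≥ c, y ≥ 0.

Minimize: z = 12y1 + 11y2 + 62y3 + 7y4

Subject to:
  y1 + 3y3 + 3y4 ≥ -1
  y2 + 4y3 + y4 ≥ 7
  y1, y2, y3, y4 ≥ 0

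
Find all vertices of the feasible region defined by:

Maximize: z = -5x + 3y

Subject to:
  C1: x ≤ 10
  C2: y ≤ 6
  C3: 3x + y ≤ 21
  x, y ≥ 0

(0, 0), (7, 0), (5, 6), (0, 6)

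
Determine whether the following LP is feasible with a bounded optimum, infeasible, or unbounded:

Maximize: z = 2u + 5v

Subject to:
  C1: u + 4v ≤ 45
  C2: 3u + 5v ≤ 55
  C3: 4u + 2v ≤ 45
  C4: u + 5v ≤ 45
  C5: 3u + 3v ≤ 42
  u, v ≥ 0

Feasible with a bounded optimal solution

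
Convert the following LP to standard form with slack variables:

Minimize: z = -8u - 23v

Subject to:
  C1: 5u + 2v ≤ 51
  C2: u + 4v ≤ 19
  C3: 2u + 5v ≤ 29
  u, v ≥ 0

min z = -8u - 23v

s.t.
  5u + 2v + s1 = 51
  u + 4v + s2 = 19
  2u + 5v + s3 = 29
  u, v, s1, s2, s3 ≥ 0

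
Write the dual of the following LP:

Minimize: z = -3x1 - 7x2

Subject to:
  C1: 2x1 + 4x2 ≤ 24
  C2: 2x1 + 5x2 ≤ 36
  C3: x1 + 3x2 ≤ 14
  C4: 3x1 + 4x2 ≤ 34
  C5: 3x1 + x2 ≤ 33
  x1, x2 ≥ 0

Primal min cᵀx s.t. Ax ≤ b, x ≥ 0  →  Dual max −bᵀy s.t. Aᵀy ≥ −c, y ≥ 0.

Maximize: z = -24y1 - 36y2 - 14y3 - 34y4 - 33y5

Subject to:
  2y1 + 2y2 + y3 + 3y4 + 3y5 ≥ 3
  4y1 + 5y2 + 3y3 + 4y4 + y5 ≥ 7
  y1, y2, y3, y4, y5 ≥ 0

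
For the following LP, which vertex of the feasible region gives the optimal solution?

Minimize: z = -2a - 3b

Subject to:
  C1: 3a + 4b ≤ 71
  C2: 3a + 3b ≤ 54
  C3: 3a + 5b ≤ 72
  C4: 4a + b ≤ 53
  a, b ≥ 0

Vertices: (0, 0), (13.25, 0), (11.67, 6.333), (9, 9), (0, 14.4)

Evaluate the objective at each vertex of the feasible region:
  z(0, 0) = 0
  z(13.25, 0) = -26.5
  z(11.67, 6.333) = -42.33
  z(9, 9) = -45  ←
  z(0, 14.4) = -43.2
The minimum is at a = 9, b = 9.

(9, 9)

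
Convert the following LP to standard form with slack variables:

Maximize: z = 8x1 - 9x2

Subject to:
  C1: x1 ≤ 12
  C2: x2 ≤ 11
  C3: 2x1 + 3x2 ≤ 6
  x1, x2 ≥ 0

max z = 8x1 - 9x2

s.t.
  x1 + s1 = 12
  x2 + s2 = 11
  2x1 + 3x2 + s3 = 6
  x1, x2, s1, s2, s3 ≥ 0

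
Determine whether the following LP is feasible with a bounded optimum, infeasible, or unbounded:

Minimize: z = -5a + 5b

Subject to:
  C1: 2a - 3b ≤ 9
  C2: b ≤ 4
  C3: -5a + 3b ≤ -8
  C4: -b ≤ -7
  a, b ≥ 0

Infeasible (no feasible solution exists)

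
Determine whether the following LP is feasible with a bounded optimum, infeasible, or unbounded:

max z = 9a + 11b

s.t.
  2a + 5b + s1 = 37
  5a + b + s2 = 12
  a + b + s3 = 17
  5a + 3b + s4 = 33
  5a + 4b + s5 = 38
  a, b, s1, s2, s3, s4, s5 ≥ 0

Feasible with a bounded optimal solution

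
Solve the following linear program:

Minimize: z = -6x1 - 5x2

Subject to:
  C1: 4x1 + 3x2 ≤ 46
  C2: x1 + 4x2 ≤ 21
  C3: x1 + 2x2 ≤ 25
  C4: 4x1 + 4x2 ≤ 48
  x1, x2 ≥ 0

Evaluate the objective at each vertex of the feasible region:
  z(0, 0) = 0
  z(11.5, 0) = -69
  z(10, 2) = -70  ←
  z(9, 3) = -69
  z(0, 5.25) = -26.25
The minimum is at x1 = 10, x2 = 2.

x1 = 10, x2 = 2, z = -70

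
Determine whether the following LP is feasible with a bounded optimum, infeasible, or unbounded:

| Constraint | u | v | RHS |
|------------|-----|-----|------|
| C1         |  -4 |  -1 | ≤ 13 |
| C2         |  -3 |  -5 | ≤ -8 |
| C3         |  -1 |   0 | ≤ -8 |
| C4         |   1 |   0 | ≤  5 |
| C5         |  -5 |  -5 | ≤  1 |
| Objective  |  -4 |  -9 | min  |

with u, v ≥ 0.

Infeasible (no feasible solution exists)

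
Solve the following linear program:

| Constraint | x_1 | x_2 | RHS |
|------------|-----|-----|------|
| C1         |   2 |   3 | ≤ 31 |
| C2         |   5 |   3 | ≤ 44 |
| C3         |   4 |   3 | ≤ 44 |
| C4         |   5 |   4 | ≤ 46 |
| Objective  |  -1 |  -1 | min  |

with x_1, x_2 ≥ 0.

Evaluate the objective at each vertex of the feasible region:
  z(0, 0) = 0
  z(8.8, 0) = -8.8
  z(7.6, 2) = -9.6
  z(2, 9) = -11  ←
  z(0, 10.33) = -10.33
The minimum is at x_1 = 2, x_2 = 9.

x_1 = 2, x_2 = 9, z = -11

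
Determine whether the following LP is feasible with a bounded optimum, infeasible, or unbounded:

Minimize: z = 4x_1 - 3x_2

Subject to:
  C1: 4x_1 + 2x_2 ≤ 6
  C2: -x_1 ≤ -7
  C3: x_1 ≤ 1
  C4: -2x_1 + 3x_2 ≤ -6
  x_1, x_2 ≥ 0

Infeasible (no feasible solution exists)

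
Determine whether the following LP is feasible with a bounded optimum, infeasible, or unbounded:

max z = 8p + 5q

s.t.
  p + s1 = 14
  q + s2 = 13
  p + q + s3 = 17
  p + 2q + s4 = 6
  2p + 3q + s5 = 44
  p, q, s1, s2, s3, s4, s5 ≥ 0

Feasible with a bounded optimal solution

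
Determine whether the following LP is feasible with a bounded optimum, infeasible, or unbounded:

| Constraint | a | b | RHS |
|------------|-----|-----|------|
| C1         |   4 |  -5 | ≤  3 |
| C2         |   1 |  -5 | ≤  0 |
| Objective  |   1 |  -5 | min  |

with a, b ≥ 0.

Unbounded (objective can decrease without bound)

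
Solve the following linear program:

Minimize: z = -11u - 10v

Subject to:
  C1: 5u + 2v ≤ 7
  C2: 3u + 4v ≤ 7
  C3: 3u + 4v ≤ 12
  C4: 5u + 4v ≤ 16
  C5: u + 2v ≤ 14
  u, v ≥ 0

Evaluate the objective at each vertex of the feasible region:
  z(0, 0) = 0
  z(1.4, 0) = -15.4
  z(1, 1) = -21  ←
  z(0, 1.75) = -17.5
The minimum is at u = 1, v = 1.

u = 1, v = 1, z = -21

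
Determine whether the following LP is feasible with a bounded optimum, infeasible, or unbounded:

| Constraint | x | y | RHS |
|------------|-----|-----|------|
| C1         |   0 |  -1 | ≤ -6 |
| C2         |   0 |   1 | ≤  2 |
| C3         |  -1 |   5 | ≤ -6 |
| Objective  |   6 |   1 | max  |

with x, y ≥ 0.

Infeasible (no feasible solution exists)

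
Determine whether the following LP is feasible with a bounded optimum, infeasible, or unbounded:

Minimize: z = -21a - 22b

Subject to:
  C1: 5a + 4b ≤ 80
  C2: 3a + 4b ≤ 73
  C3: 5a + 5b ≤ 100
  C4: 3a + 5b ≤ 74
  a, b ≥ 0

Feasible with a bounded optimal solution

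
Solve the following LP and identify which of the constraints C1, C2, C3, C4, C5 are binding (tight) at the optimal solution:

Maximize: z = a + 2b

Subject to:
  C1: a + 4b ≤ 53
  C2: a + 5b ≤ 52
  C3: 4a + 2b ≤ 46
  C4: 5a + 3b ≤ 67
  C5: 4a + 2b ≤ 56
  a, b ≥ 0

At a = 7, b = 9, compute slack b - a·x for each constraint:
  C1: 53 − 43 = 10  (slack)
  C2: 52 − 52 = 0  (binding)
  C3: 46 − 46 = 0  (binding)
  C4: 67 − 62 = 5  (slack)
  C5: 56 − 46 = 10  (slack)

Optimal: a = 7, b = 9
Binding: C2, C3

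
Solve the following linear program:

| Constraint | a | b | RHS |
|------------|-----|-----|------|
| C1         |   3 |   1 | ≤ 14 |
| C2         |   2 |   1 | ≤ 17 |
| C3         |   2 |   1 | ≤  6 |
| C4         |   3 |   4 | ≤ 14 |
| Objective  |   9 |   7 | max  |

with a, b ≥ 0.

Evaluate the objective at each vertex of the feasible region:
  z(0, 0) = 0
  z(3, 0) = 27
  z(2, 2) = 32  ←
  z(0, 3.5) = 24.5
The maximum is at a = 2, b = 2.

a = 2, b = 2, z = 32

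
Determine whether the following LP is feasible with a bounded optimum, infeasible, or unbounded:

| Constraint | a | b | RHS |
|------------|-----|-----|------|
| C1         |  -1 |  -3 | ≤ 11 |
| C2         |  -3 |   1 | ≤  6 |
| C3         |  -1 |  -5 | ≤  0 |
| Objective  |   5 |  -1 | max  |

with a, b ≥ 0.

Unbounded (objective can increase without bound)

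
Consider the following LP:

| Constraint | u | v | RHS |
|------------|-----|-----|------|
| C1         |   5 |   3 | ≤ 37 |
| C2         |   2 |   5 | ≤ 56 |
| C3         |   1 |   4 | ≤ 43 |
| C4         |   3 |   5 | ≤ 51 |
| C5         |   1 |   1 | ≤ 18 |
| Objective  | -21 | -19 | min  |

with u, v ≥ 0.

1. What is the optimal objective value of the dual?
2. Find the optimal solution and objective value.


1. -213
2. u = 2, v = 9, z = -213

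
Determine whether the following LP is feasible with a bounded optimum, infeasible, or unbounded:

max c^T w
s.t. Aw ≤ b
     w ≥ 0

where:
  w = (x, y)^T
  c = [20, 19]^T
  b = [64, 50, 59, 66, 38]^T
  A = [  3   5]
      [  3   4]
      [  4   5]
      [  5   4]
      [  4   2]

Feasible with a bounded optimal solution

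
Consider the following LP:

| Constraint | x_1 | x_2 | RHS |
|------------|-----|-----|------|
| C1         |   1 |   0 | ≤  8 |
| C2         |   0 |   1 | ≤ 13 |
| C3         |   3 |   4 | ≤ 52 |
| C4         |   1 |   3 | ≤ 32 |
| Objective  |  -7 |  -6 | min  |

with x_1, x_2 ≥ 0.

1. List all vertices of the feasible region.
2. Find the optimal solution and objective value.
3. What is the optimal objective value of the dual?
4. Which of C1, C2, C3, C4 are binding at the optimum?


1. (0, 0), (8, 0), (8, 7), (5.6, 8.8), (0, 10.67)
2. x_1 = 8, x_2 = 7, z = -98
3. -98
4. C1, C3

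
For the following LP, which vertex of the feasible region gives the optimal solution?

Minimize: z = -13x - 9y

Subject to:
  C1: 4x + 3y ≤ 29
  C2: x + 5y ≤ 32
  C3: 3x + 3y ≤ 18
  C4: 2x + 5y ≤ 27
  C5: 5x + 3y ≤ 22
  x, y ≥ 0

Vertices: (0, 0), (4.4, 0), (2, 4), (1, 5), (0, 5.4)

Evaluate the objective at each vertex of the feasible region:
  z(0, 0) = 0
  z(4.4, 0) = -57.2
  z(2, 4) = -62  ←
  z(1, 5) = -58
  z(0, 5.4) = -48.6
The minimum is at x = 2, y = 4.

(2, 4)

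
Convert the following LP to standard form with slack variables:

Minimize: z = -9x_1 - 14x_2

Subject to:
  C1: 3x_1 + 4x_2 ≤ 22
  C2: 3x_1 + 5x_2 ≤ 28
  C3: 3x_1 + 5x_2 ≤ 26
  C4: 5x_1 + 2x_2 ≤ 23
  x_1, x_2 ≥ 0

min z = -9x_1 - 14x_2

s.t.
  3x_1 + 4x_2 + s1 = 22
  3x_1 + 5x_2 + s2 = 28
  3x_1 + 5x_2 + s3 = 26
  5x_1 + 2x_2 + s4 = 23
  x_1, x_2, s1, s2, s3, s4 ≥ 0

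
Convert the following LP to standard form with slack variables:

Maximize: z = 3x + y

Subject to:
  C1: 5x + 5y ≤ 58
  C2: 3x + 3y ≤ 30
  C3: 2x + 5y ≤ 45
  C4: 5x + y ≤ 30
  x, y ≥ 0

max z = 3x + y

s.t.
  5x + 5y + s1 = 58
  3x + 3y + s2 = 30
  2x + 5y + s3 = 45
  5x + y + s4 = 30
  x, y, s1, s2, s3, s4 ≥ 0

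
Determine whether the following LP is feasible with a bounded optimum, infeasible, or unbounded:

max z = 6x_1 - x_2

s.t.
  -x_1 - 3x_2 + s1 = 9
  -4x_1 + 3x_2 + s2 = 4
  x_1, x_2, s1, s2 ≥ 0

Unbounded (objective can increase without bound)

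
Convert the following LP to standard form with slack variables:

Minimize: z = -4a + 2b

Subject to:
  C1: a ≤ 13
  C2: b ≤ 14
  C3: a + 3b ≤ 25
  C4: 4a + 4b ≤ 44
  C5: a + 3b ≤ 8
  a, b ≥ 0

min z = -4a + 2b

s.t.
  a + s1 = 13
  b + s2 = 14
  a + 3b + s3 = 25
  4a + 4b + s4 = 44
  a + 3b + s5 = 8
  a, b, s1, s2, s3, s4, s5 ≥ 0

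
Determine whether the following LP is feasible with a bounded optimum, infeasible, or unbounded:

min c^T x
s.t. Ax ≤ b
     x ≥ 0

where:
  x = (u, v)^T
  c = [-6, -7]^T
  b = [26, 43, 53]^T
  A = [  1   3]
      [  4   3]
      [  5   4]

Feasible with a bounded optimal solution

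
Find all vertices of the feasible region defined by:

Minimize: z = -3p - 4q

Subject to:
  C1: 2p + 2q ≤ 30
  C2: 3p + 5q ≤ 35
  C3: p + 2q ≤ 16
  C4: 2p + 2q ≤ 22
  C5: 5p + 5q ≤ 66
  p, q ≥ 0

(0, 0), (11, 0), (10, 1), (0, 7)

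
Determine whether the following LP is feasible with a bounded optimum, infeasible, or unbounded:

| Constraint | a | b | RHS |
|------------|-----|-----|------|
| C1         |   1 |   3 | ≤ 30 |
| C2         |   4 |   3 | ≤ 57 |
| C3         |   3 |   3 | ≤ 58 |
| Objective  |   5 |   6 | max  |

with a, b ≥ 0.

Feasible with a bounded optimal solution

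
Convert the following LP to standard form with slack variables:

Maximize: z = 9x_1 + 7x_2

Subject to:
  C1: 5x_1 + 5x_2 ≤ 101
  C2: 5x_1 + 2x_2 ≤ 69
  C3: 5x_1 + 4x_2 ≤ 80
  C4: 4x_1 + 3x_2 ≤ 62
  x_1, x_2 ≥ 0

max z = 9x_1 + 7x_2

s.t.
  5x_1 + 5x_2 + s1 = 101
  5x_1 + 2x_2 + s2 = 69
  5x_1 + 4x_2 + s3 = 80
  4x_1 + 3x_2 + s4 = 62
  x_1, x_2, s1, s2, s3, s4 ≥ 0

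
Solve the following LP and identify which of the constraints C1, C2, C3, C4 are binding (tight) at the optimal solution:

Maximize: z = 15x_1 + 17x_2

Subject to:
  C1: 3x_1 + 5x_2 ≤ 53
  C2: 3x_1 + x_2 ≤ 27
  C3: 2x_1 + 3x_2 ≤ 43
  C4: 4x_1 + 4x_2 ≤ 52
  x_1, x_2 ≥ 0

At x_1 = 6, x_2 = 7, compute slack b - a·x for each constraint:
  C1: 53 − 53 = 0  (binding)
  C2: 27 − 25 = 2  (slack)
  C3: 43 − 33 = 10  (slack)
  C4: 52 − 52 = 0  (binding)

Optimal: x_1 = 6, x_2 = 7
Binding: C1, C4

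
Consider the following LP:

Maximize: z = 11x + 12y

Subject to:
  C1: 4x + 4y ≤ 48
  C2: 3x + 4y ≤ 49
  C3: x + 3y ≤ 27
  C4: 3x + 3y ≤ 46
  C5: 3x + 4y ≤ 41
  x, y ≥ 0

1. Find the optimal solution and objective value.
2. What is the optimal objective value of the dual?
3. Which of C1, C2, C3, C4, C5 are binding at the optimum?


1. x = 7, y = 5, z = 137
2. 137
3. C1, C5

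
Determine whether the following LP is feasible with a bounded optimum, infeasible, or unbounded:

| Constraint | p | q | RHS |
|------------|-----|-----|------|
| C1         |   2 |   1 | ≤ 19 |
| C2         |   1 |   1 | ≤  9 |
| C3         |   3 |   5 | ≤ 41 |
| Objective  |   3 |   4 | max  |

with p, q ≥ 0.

Feasible with a bounded optimal solution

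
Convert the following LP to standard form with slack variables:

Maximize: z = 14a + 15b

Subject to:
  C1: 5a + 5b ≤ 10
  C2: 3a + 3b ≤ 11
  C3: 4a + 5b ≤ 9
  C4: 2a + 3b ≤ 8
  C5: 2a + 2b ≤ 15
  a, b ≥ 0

max z = 14a + 15b

s.t.
  5a + 5b + s1 = 10
  3a + 3b + s2 = 11
  4a + 5b + s3 = 9
  2a + 3b + s4 = 8
  2a + 2b + s5 = 15
  a, b, s1, s2, s3, s4, s5 ≥ 0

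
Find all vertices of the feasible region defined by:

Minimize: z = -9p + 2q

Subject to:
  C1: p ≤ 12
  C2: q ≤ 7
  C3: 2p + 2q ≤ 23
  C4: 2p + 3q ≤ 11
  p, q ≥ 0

(0, 0), (5.5, 0), (0, 3.667)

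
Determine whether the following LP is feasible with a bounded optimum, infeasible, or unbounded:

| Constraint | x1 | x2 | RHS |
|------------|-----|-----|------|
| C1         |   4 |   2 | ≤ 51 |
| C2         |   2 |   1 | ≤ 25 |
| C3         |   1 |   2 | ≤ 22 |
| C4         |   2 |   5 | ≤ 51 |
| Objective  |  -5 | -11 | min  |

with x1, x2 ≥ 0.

Feasible with a bounded optimal solution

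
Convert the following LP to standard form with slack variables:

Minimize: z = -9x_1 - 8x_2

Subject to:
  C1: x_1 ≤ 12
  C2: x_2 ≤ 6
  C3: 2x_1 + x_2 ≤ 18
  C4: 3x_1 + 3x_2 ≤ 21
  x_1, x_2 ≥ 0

min z = -9x_1 - 8x_2

s.t.
  x_1 + s1 = 12
  x_2 + s2 = 6
  2x_1 + x_2 + s3 = 18
  3x_1 + 3x_2 + s4 = 21
  x_1, x_2, s1, s2, s3, s4 ≥ 0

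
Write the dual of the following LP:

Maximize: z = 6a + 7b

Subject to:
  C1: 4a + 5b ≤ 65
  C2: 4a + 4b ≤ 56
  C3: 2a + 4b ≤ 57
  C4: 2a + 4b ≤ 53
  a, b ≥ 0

Primal max cᵀx s.t. Ax ≤ b, x ≥ 0  →  Dual min bᵀy s.t. Aᵀy ≥ c, y ≥ 0.

Minimize: z = 65y1 + 56y2 + 57y3 + 53y4

Subject to:
  4y1 + 4y2 + 2y3 + 2y4 ≥ 6
  5y1 + 4y2 + 4y3 + 4y4 ≥ 7
  y1, y2, y3, y4 ≥ 0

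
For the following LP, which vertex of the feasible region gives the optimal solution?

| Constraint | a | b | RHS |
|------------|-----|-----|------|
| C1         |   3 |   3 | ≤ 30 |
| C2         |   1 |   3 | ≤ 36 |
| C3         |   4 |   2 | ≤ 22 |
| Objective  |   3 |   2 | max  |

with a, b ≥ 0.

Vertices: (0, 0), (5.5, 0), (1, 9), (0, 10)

Evaluate the objective at each vertex of the feasible region:
  z(0, 0) = 0
  z(5.5, 0) = 16.5
  z(1, 9) = 21  ←
  z(0, 10) = 20
The maximum is at a = 1, b = 9.

(1, 9)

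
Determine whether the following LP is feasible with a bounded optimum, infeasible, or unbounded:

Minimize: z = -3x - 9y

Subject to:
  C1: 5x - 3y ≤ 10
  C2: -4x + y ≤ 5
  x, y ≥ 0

Unbounded (objective can decrease without bound)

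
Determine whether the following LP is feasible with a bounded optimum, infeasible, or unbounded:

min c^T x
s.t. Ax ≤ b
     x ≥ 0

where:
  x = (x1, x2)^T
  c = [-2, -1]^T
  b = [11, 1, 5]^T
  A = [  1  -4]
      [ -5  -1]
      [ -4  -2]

Unbounded (objective can decrease without bound)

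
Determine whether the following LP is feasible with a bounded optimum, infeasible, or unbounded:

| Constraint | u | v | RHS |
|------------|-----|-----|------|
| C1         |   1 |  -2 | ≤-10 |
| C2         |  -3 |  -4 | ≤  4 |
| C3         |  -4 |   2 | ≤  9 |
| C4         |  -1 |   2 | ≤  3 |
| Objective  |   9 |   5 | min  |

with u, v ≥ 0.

Infeasible (no feasible solution exists)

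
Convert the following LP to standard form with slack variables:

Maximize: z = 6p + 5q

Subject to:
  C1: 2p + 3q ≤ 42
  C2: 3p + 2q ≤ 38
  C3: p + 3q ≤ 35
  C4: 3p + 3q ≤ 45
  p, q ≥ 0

max z = 6p + 5q

s.t.
  2p + 3q + s1 = 42
  3p + 2q + s2 = 38
  p + 3q + s3 = 35
  3p + 3q + s4 = 45
  p, q, s1, s2, s3, s4 ≥ 0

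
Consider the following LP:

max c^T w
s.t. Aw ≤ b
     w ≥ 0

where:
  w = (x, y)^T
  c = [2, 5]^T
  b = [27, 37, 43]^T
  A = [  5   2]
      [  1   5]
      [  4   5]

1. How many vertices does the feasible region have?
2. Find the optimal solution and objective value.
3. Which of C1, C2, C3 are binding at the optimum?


1. 5
2. x = 2, y = 7, z = 39
3. C2, C3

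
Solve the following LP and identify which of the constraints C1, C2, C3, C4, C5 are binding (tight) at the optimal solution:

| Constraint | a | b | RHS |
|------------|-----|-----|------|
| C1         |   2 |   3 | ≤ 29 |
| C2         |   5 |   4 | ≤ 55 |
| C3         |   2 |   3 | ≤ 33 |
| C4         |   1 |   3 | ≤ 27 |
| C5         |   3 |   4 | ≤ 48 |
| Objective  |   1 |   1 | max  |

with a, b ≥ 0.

At a = 7, b = 5, compute slack b - a·x for each constraint:
  C1: 29 − 29 = 0  (binding)
  C2: 55 − 55 = 0  (binding)
  C3: 33 − 29 = 4  (slack)
  C4: 27 − 22 = 5  (slack)
  C5: 48 − 41 = 7  (slack)

Optimal: a = 7, b = 5
Binding: C1, C2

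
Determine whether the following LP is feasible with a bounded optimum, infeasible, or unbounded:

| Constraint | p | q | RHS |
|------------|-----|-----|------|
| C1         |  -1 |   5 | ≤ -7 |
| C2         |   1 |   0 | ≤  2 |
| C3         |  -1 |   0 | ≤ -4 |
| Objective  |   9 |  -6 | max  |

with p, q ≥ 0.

Infeasible (no feasible solution exists)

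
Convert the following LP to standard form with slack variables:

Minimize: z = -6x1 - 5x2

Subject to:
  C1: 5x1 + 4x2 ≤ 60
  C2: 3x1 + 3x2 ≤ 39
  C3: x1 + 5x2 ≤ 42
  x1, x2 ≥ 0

min z = -6x1 - 5x2

s.t.
  5x1 + 4x2 + s1 = 60
  3x1 + 3x2 + s2 = 39
  x1 + 5x2 + s3 = 42
  x1, x2, s1, s2, s3 ≥ 0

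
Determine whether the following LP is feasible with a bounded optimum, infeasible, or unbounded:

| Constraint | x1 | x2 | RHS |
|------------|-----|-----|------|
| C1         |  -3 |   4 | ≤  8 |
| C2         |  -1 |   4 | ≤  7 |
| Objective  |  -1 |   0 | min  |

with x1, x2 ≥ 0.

Unbounded (objective can decrease without bound)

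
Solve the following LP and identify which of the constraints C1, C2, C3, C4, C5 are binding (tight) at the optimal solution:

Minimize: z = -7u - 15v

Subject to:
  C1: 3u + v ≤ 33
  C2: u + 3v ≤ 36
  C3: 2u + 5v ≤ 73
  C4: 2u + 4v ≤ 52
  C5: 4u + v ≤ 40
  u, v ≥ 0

At u = 6, v = 10, compute slack b - a·x for each constraint:
  C1: 33 − 28 = 5  (slack)
  C2: 36 − 36 = 0  (binding)
  C3: 73 − 62 = 11  (slack)
  C4: 52 − 52 = 0  (binding)
  C5: 40 − 34 = 6  (slack)

Optimal: u = 6, v = 10
Binding: C2, C4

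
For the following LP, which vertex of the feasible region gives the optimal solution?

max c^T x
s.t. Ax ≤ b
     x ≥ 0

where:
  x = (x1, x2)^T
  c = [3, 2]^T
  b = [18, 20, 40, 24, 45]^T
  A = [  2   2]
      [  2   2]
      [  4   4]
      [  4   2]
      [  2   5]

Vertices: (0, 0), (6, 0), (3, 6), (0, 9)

Evaluate the objective at each vertex of the feasible region:
  z(0, 0) = 0
  z(6, 0) = 18
  z(3, 6) = 21  ←
  z(0, 9) = 18
The maximum is at x1 = 3, x2 = 6.

(3, 6)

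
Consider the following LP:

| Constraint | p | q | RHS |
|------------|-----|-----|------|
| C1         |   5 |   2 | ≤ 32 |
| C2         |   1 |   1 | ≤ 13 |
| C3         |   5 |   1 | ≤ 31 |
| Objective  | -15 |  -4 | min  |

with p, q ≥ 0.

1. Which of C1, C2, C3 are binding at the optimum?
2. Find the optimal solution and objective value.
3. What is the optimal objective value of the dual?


1. C1, C3
2. p = 6, q = 1, z = -94
3. -94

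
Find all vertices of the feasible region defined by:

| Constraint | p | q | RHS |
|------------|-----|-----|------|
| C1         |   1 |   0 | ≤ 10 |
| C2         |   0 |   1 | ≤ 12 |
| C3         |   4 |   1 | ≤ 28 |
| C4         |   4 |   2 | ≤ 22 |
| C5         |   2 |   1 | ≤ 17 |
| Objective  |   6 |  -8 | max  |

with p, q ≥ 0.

(0, 0), (5.5, 0), (0, 11)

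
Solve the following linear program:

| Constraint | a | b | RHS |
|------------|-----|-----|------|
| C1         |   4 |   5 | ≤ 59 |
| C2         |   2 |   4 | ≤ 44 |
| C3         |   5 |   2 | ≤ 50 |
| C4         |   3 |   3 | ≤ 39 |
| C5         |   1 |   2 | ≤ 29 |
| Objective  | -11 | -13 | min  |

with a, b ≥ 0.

Evaluate the objective at each vertex of the feasible region:
  z(0, 0) = 0
  z(10, 0) = -110
  z(8, 5) = -153
  z(6, 7) = -157  ←
  z(2.667, 9.667) = -155
  z(0, 11) = -143
The minimum is at a = 6, b = 7.

a = 6, b = 7, z = -157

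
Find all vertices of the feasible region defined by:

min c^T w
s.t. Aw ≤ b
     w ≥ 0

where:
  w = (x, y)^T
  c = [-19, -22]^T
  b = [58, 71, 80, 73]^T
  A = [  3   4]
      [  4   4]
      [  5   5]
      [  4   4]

(0, 0), (16, 0), (6, 10), (0, 14.5)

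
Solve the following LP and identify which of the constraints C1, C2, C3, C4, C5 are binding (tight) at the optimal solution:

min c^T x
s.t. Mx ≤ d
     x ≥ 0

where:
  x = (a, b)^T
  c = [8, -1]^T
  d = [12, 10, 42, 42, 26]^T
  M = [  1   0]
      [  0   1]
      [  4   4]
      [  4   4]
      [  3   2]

At a = 0, b = 10, compute slack b - a·x for each constraint:
  C1: 12 − 0 = 12  (slack)
  C2: 10 − 10 = 0  (binding)
  C3: 42 − 40 = 2  (slack)
  C4: 42 − 40 = 2  (slack)
  C5: 26 − 20 = 6  (slack)

Optimal: a = 0, b = 10
Binding: C2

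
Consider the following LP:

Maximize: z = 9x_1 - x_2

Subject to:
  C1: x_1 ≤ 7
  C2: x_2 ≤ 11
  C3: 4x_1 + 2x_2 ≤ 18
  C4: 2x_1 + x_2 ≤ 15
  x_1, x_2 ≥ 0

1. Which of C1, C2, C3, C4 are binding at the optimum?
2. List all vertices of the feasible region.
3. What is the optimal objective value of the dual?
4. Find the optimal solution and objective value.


1. C3
2. (0, 0), (4.5, 0), (0, 9)
3. 40.5
4. x_1 = 4.5, x_2 = 0, z = 40.5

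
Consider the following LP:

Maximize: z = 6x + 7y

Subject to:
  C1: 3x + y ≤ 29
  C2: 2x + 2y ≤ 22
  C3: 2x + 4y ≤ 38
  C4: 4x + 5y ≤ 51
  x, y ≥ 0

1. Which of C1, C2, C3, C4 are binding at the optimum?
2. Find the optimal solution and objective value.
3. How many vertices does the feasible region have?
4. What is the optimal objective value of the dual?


1. C2, C4
2. x = 4, y = 7, z = 73
3. 6
4. 73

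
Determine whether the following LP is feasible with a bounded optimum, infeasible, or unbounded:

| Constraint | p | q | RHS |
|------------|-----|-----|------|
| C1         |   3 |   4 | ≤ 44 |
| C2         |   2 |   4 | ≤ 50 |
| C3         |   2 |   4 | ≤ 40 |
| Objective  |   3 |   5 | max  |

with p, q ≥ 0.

Feasible with a bounded optimal solution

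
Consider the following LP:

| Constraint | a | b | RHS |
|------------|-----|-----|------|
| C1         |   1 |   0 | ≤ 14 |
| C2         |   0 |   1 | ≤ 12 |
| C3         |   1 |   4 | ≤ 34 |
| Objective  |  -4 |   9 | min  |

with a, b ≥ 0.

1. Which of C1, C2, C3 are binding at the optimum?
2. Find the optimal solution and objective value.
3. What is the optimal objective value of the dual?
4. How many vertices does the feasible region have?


1. C1
2. a = 14, b = 0, z = -56
3. -56
4. 4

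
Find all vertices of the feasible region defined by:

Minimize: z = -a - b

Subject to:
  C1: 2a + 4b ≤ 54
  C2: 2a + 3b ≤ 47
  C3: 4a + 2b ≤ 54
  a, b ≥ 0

(0, 0), (13.5, 0), (9, 9), (0, 13.5)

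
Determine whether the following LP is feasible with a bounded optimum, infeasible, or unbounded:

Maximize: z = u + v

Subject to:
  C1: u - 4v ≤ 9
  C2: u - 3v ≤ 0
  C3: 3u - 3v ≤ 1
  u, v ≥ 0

Unbounded (objective can increase without bound)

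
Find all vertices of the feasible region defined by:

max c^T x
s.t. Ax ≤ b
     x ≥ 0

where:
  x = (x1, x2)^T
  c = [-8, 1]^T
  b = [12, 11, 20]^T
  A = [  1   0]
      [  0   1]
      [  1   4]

(0, 0), (12, 0), (12, 2), (0, 5)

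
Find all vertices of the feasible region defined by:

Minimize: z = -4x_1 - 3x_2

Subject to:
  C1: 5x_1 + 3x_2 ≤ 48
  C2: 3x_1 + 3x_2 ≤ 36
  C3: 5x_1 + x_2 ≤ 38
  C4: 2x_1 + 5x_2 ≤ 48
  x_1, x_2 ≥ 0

(0, 0), (7.6, 0), (6.6, 5), (6, 6), (4, 8), (0, 9.6)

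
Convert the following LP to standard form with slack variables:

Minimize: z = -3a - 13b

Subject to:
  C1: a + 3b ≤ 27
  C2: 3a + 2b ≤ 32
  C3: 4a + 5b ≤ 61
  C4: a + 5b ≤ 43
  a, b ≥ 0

min z = -3a - 13b

s.t.
  a + 3b + s1 = 27
  3a + 2b + s2 = 32
  4a + 5b + s3 = 61
  a + 5b + s4 = 43
  a, b, s1, s2, s3, s4 ≥ 0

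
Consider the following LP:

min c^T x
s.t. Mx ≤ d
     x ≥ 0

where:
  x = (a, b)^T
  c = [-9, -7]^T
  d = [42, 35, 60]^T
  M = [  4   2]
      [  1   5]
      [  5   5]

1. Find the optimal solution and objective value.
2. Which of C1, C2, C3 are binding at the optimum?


1. a = 9, b = 3, z = -102
2. C1, C3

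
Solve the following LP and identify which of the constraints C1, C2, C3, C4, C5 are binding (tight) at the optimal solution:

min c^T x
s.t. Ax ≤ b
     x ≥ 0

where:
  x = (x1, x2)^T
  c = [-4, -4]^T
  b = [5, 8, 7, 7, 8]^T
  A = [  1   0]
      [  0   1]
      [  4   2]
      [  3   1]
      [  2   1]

At x1 = 0, x2 = 3.5, compute slack b - a·x for each constraint:
  C1: 5 − 0 = 5  (slack)
  C2: 8 − 3.5 = 4.5  (slack)
  C3: 7 − 7 = 0  (binding)
  C4: 7 − 3.5 = 3.5  (slack)
  C5: 8 − 3.5 = 4.5  (slack)

Optimal: x1 = 0, x2 = 3.5
Binding: C3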